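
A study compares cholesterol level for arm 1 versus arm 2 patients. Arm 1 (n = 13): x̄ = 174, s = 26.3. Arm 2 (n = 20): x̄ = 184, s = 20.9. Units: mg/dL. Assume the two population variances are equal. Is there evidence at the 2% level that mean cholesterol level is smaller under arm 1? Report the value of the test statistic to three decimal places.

Let group 1 = arm 1, group 2 = arm 2. H0: μ_1 = μ_2; H1: μ_1 < μ_2 (two-sample pooled-variance t-test, left-tailed).
s_p² = [(13−1)·26.3² + (20−1)·20.9²]/(13+20−2) = 535.473
t = (174 − 184)/√[535.473·(1/13 + 1/20)] = -1.213
df = n₁ + n₂ − 2 = 31
p-value = P(T ≤ -1.213) ≈ 0.117
Since p ≈ 0.117 > α = 0.02, fail to reject H0; the data do not provide sufficient evidence against H0.

-1.213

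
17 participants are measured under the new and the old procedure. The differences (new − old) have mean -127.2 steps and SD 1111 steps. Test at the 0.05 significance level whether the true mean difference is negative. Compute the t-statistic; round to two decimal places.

-0.47

H0: μ_d = 0; H1: μ_d < 0 (paired t-test on the differences, left-tailed).
t = d̄/(s_d/√n) = -127.2/(1111/√17) = -0.47
df = n − 1 = 16
p-value = P(T ≤ -0.47) ≈ 0.3216
Since p ≈ 0.3216 > α = 0.05, fail to reject H0; the data do not provide sufficient evidence against H0.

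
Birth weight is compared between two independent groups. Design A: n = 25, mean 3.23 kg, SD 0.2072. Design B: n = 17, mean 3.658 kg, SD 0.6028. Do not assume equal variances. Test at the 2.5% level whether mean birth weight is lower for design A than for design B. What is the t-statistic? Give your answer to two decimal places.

Let group 1 = design A, group 2 = design B. H0: μ_1 = μ_2; H1: μ_1 < μ_2 (Welch's two-sample t-test, left-tailed).
t = (x̄_1 − x̄_2)/√(s_1²/n_1 + s_2²/n_2) = (3.23 − 3.658)/√(0.2072²/25 + 0.6028²/17) = -2.82
Welch–Satterthwaite df ≈ 18.59
p-value = P(T ≤ -2.82) ≈ 0.0056
Since p ≈ 0.0056 < α = 0.025, reject H0; the data support H1.

-2.82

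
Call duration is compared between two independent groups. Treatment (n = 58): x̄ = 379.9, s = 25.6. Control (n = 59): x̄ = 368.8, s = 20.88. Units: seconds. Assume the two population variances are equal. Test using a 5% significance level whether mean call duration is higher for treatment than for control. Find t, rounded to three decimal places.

2.572

Let group 1 = treatment, group 2 = control. H0: μ_1 = μ_2; H1: μ_1 > μ_2 (two-sample pooled-variance t-test, right-tailed).
s_p² = [(58−1)·25.6² + (59−1)·20.88²]/(58+59−2) = 544.713
t = (379.9 − 368.8)/√[544.713·(1/58 + 1/59)] = 2.572
df = n₁ + n₂ − 2 = 115
p-value = P(T ≥ 2.572) ≈ 0.0057
Since p ≈ 0.0057 < α = 0.05, reject H0; the data support H1.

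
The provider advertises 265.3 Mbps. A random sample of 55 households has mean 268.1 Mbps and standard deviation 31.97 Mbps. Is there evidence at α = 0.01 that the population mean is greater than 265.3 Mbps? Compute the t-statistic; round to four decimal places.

H0: μ = 265.3; H1: μ > 265.3 (one-sample t-test, right-tailed).
t = (x̄ − μ₀)/(s/√n) = (268.1 − 265.3)/(31.97/√55) = 0.6495
df = n − 1 = 54
p-value = P(T ≥ 0.6495) ≈ 0.259
Since p ≈ 0.259 > α = 0.01, fail to reject H0; the data do not provide sufficient evidence against H0.

0.6495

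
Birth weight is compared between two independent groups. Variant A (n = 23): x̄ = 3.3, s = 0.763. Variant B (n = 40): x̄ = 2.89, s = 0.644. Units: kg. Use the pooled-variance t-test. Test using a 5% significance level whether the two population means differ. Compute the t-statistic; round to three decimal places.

Let group 1 = variant A, group 2 = variant B. H0: μ_1 = μ_2; H1: μ_1 ≠ μ_2 (two-sample pooled-variance t-test, two-sided).
s_p² = [(23−1)·0.763² + (40−1)·0.644²]/(23+40−2) = 0.475122
t = (3.3 − 2.89)/√[0.475122·(1/23 + 1/40)] = 2.273
df = n₁ + n₂ − 2 = 61
Two-sided p-value ≈ 0.027
Since p ≈ 0.027 < α = 0.05, reject H0; the evidence is statistically significant.

2.273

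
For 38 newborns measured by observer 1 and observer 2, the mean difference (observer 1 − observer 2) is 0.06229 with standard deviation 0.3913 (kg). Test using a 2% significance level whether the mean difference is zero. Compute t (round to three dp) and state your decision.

H0: μ_d = 0; H1: μ_d ≠ 0 (paired t-test on the differences, two-sided).
t = d̄/(s_d/√n) = 0.06229/(0.3913/√38) = 0.981
df = n − 1 = 37
Two-sided p-value ≈ 0.333
Since p ≈ 0.333 > α = 0.02, fail to reject H0; the data do not provide sufficient evidence against H0.

t = 0.981; fail to reject H0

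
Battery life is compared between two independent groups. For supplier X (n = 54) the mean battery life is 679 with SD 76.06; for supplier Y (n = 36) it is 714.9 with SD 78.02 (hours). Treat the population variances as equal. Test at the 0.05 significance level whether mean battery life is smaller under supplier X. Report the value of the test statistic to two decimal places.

Let group 1 = supplier X, group 2 = supplier Y. H0: μ_1 = μ_2; H1: μ_1 < μ_2 (two-sample pooled-variance t-test, left-tailed).
s_p² = [(54−1)·76.06² + (36−1)·78.02²]/(54+36−2) = 5905.24
t = (679 − 714.9)/√[5905.24·(1/54 + 1/36)] = -2.17
df = n₁ + n₂ − 2 = 88
p-value = P(T ≤ -2.17) ≈ 0.0163
Since p ≈ 0.0163 < α = 0.05, reject H0; the evidence is statistically significant.

-2.17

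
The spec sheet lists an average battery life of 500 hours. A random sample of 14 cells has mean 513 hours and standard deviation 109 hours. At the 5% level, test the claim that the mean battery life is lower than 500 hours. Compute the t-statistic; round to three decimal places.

H0: μ = 500; H1: μ < 500 (one-sample t-test, left-tailed).
t = (x̄ − μ₀)/(s/√n) = (513 − 500)/(109/√14) = 0.446
df = n − 1 = 13
p-value = P(T ≤ 0.446) ≈ 0.6686
Since p ≈ 0.6686 > α = 0.05, fail to reject H0; the evidence is not statistically significant.

0.446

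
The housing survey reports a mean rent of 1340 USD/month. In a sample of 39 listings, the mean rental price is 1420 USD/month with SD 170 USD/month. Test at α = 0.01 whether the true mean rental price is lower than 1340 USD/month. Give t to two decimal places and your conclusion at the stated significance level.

H0: μ = 1340; H1: μ < 1340 (one-sample t-test, left-tailed).
t = (x̄ − μ₀)/(s/√n) = (1420 − 1340)/(170/√39) = 2.94
df = n − 1 = 38
p-value = P(T ≤ 2.94) ≈ 0.997
Since p ≈ 0.997 > α = 0.01, fail to reject H0; the evidence is not statistically significant.

t = 2.94; fail to reject H0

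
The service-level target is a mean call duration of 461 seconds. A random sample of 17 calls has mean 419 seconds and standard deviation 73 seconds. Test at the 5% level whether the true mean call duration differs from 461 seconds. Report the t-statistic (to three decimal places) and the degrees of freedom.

t = -2.372, df = 16

H0: μ = 461; H1: μ ≠ 461 (one-sample t-test, two-sided).
t = (x̄ − μ₀)/(s/√n) = (419 − 461)/(73/√17) = -2.372
df = n − 1 = 16
Two-sided p-value ≈ 0.0306
Since p ≈ 0.0306 < α = 0.05, reject H0; the data support H1.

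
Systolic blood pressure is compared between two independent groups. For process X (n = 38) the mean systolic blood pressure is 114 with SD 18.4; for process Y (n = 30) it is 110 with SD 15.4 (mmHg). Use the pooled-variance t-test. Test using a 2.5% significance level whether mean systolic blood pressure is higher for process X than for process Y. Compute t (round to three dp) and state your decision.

t = 0.955; fail to reject H0

Let group 1 = process X, group 2 = process Y. H0: μ_1 = μ_2; H1: μ_1 > μ_2 (two-sample pooled-variance t-test, right-tailed).
s_p² = [(38−1)·18.4² + (30−1)·15.4²]/(38+30−2) = 294.005
t = (114 − 110)/√[294.005·(1/38 + 1/30)] = 0.955
df = n₁ + n₂ − 2 = 66
p-value = P(T ≥ 0.955) ≈ 0.1715
Since p ≈ 0.1715 > α = 0.025, fail to reject H0; the evidence is not statistically significant.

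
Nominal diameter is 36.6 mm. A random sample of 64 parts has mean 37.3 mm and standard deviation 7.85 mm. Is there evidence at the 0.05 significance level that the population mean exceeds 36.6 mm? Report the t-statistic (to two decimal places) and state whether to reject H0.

t = 0.71; fail to reject H0

H0: μ = 36.6; H1: μ > 36.6 (one-sample t-test, right-tailed).
t = (x̄ − μ₀)/(s/√n) = (37.3 − 36.6)/(7.85/√64) = 0.71
df = n − 1 = 63
p-value = P(T ≥ 0.71) ≈ 0.239
Since p ≈ 0.239 > α = 0.05, fail to reject H0; the data do not provide sufficient evidence against H0.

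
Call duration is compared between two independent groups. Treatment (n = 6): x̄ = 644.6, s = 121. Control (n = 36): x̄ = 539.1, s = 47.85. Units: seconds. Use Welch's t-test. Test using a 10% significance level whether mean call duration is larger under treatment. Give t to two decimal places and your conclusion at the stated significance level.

t = 2.11; reject H0

Let group 1 = treatment, group 2 = control. H0: μ_1 = μ_2; H1: μ_1 > μ_2 (Welch's two-sample t-test, right-tailed).
t = (x̄_1 − x̄_2)/√(s_1²/n_1 + s_2²/n_2) = (644.6 − 539.1)/√(121²/6 + 47.85²/36) = 2.11
Welch–Satterthwaite df ≈ 5.26
p-value = P(T ≥ 2.11) ≈ 0.0430
Since p ≈ 0.0430 < α = 0.1, reject H0; the data support H1.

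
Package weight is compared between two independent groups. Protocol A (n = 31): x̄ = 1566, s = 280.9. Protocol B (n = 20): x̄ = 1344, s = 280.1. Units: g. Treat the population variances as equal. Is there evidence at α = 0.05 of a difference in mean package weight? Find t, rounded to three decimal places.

2.759

Let group 1 = protocol A, group 2 = protocol B. H0: μ_1 = μ_2; H1: μ_1 ≠ μ_2 (two-sample pooled-variance t-test, two-sided).
s_p² = [(31−1)·280.9² + (20−1)·280.1²]/(31+20−2) = 78730.8
t = (1566 − 1344)/√[78730.8·(1/31 + 1/20)] = 2.759
df = n₁ + n₂ − 2 = 49
Two-sided p-value ≈ 0.0081
Since p ≈ 0.0081 < α = 0.05, reject H0; the data support H1.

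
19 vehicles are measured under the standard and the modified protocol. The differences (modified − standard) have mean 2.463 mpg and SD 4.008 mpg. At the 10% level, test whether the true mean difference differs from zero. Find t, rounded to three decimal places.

2.679

H0: μ_d = 0; H1: μ_d ≠ 0 (paired t-test on the differences, two-sided).
t = d̄/(s_d/√n) = 2.463/(4.008/√19) = 2.679
df = n − 1 = 18
Two-sided p-value ≈ 0.015
Since p ≈ 0.015 < α = 0.1, reject H0; the evidence is statistically significant.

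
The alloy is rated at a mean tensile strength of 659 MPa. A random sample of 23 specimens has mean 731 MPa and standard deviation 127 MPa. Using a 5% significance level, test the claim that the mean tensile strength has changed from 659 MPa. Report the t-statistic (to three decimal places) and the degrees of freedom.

H0: μ = 659; H1: μ ≠ 659 (one-sample t-test, two-sided).
t = (x̄ − μ₀)/(s/√n) = (731 − 659)/(127/√23) = 2.719
df = n − 1 = 22
Two-sided p-value ≈ 0.0125
Since p ≈ 0.0125 < α = 0.05, reject H0; the evidence is statistically significant.

t = 2.719, df = 22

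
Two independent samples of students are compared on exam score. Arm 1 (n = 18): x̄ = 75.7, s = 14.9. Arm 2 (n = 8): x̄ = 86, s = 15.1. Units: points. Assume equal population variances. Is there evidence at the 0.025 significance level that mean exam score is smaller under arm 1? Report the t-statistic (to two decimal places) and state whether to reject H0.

Let group 1 = arm 1, group 2 = arm 2. H0: μ_1 = μ_2; H1: μ_1 < μ_2 (two-sample pooled-variance t-test, left-tailed).
s_p² = [(18−1)·14.9² + (8−1)·15.1²]/(18+8−2) = 223.76
t = (75.7 − 86)/√[223.76·(1/18 + 1/8)] = -1.62
df = n₁ + n₂ − 2 = 24
p-value = P(T ≤ -1.62) ≈ 0.0591
Since p ≈ 0.0591 > α = 0.025, fail to reject H0; the evidence is not statistically significant.

t = -1.62; fail to reject H0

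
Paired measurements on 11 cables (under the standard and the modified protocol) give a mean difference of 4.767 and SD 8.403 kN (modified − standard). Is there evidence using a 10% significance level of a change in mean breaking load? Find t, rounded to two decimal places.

1.88

H0: μ_d = 0; H1: μ_d ≠ 0 (paired t-test on the differences, two-sided).
t = d̄/(s_d/√n) = 4.767/(8.403/√11) = 1.88
df = n − 1 = 10
Two-sided p-value ≈ 0.089
Since p ≈ 0.089 < α = 0.1, reject H0; the data support H1.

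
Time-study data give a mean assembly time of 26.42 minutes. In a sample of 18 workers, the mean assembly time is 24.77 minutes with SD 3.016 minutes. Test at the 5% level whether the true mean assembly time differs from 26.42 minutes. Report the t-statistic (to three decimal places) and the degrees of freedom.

H0: μ = 26.42; H1: μ ≠ 26.42 (one-sample t-test, two-sided).
t = (x̄ − μ₀)/(s/√n) = (24.77 − 26.42)/(3.016/√18) = -2.321
df = n − 1 = 17
Two-sided p-value ≈ 0.033
Since p ≈ 0.033 < α = 0.05, reject H0; the data support H1.

t = -2.321, df = 17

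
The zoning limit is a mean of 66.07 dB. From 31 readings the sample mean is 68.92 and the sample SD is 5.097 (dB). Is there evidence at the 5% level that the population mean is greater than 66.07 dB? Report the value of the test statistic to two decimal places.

3.11

H0: μ = 66.07; H1: μ > 66.07 (one-sample t-test, right-tailed).
t = (x̄ − μ₀)/(s/√n) = (68.92 − 66.07)/(5.097/√31) = 3.11
df = n − 1 = 30
p-value = P(T ≥ 3.11) ≈ 0.0020
Since p ≈ 0.0020 < α = 0.05, reject H0; the data support H1.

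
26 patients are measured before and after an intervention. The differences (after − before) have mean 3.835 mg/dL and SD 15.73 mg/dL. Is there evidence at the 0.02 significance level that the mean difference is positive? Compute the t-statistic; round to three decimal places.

H0: μ_d = 0; H1: μ_d > 0 (paired t-test on the differences, right-tailed).
t = d̄/(s_d/√n) = 3.835/(15.73/√26) = 1.243
df = n − 1 = 25
p-value = P(T ≥ 1.243) ≈ 0.113
Since p ≈ 0.113 > α = 0.02, fail to reject H0; the data do not provide sufficient evidence against H0.

1.243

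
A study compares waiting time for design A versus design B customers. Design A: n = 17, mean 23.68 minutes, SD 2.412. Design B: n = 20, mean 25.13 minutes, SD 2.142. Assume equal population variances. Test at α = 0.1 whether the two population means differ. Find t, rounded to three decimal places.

-1.937

Let group 1 = design A, group 2 = design B. H0: μ_1 = μ_2; H1: μ_1 ≠ μ_2 (two-sample pooled-variance t-test, two-sided).
s_p² = [(17−1)·2.412² + (20−1)·2.142²]/(17+20−2) = 5.15026
t = (23.68 − 25.13)/√[5.15026·(1/17 + 1/20)] = -1.937
df = n₁ + n₂ − 2 = 35
Two-sided p-value ≈ 0.061
Since p ≈ 0.061 < α = 0.1, reject H0; the evidence is statistically significant.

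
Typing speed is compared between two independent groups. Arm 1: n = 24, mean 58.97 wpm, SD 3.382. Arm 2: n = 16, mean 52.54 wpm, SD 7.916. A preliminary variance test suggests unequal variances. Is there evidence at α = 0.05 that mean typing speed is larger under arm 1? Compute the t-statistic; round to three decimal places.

Let group 1 = arm 1, group 2 = arm 2. H0: μ_1 = μ_2; H1: μ_1 > μ_2 (Welch's two-sample t-test, right-tailed).
t = (x̄_1 − x̄_2)/√(s_1²/n_1 + s_2²/n_2) = (58.97 − 52.54)/√(3.382²/24 + 7.916²/16) = 3.068
Welch–Satterthwaite df ≈ 18.69
p-value = P(T ≥ 3.068) ≈ 0.003
Since p ≈ 0.003 < α = 0.05, reject H0; the data support H1.

3.068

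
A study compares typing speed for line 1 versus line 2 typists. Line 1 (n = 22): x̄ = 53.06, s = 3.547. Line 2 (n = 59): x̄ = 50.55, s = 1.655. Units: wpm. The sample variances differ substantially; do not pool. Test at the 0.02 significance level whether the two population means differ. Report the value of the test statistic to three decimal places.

Let group 1 = line 1, group 2 = line 2. H0: μ_1 = μ_2; H1: μ_1 ≠ μ_2 (Welch's two-sample t-test, two-sided).
t = (x̄_1 − x̄_2)/√(s_1²/n_1 + s_2²/n_2) = (53.06 − 50.55)/√(3.547²/22 + 1.655²/59) = 3.192
Welch–Satterthwaite df ≈ 24.49
Two-sided p-value ≈ 0.004
Since p ≈ 0.004 < α = 0.02, reject H0; the evidence is statistically significant.

3.192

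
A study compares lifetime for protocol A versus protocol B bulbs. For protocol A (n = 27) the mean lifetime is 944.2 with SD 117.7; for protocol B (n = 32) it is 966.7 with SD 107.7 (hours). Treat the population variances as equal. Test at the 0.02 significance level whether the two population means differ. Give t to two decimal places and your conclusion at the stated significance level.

t = -0.77; fail to reject H0

Let group 1 = protocol A, group 2 = protocol B. H0: μ_1 = μ_2; H1: μ_1 ≠ μ_2 (two-sample pooled-variance t-test, two-sided).
s_p² = [(27−1)·117.7² + (32−1)·107.7²]/(27+32−2) = 12627.4
t = (944.2 − 966.7)/√[12627.4·(1/27 + 1/32)] = -0.77
df = n₁ + n₂ − 2 = 57
Two-sided p-value ≈ 0.4467
Since p ≈ 0.4467 > α = 0.02, fail to reject H0; the data do not provide sufficient evidence against H0.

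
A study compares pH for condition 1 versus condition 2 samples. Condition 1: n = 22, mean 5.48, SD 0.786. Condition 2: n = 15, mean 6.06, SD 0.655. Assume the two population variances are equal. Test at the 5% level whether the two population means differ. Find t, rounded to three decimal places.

Let group 1 = condition 1, group 2 = condition 2. H0: μ_1 = μ_2; H1: μ_1 ≠ μ_2 (two-sample pooled-variance t-test, two-sided).
s_p² = [(22−1)·0.786² + (15−1)·0.655²]/(22+15−2) = 0.542288
t = (5.48 − 6.06)/√[0.542288·(1/22 + 1/15)] = -2.352
df = n₁ + n₂ − 2 = 35
Two-sided p-value ≈ 0.024
Since p ≈ 0.024 < α = 0.05, reject H0; the data support H1.

-2.352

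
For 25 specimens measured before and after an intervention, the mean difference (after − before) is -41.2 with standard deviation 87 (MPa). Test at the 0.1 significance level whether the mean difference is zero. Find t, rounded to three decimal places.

H0: μ_d = 0; H1: μ_d ≠ 0 (paired t-test on the differences, two-sided).
t = d̄/(s_d/√n) = -41.2/(87/√25) = -2.368
df = n − 1 = 24
Two-sided p-value ≈ 0.026
Since p ≈ 0.026 < α = 0.1, reject H0; the data support H1.

-2.368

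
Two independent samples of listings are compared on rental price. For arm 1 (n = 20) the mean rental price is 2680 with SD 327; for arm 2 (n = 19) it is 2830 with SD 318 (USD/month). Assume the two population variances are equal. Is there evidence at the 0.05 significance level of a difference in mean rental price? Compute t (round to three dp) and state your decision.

Let group 1 = arm 1, group 2 = arm 2. H0: μ_1 = μ_2; H1: μ_1 ≠ μ_2 (two-sample pooled-variance t-test, two-sided).
s_p² = [(20−1)·327² + (19−1)·318²]/(20+19−2) = 104105
t = (2680 − 2830)/√[104105·(1/20 + 1/19)] = -1.451
df = n₁ + n₂ − 2 = 37
Two-sided p-value ≈ 0.1552
Since p ≈ 0.1552 > α = 0.05, fail to reject H0; the data do not provide sufficient evidence against H0.

t = -1.451; fail to reject H0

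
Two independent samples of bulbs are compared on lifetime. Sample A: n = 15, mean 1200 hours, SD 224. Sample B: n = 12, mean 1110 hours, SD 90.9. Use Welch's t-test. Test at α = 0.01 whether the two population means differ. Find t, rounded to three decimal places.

Let group 1 = sample A, group 2 = sample B. H0: μ_1 = μ_2; H1: μ_1 ≠ μ_2 (Welch's two-sample t-test, two-sided).
t = (x̄_1 − x̄_2)/√(s_1²/n_1 + s_2²/n_2) = (1200 − 1110)/√(224²/15 + 90.9²/12) = 1.417
Welch–Satterthwaite df ≈ 19.32
Two-sided p-value ≈ 0.172
Since p ≈ 0.172 > α = 0.01, fail to reject H0; the evidence is not statistically significant.

1.417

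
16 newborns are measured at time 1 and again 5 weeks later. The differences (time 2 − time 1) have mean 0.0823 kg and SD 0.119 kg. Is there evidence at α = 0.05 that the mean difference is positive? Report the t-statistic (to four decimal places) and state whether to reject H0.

H0: μ_d = 0; H1: μ_d > 0 (paired t-test on the differences, right-tailed).
t = d̄/(s_d/√n) = 0.0823/(0.119/√16) = 2.7664
df = n − 1 = 15
p-value = P(T ≥ 2.7664) ≈ 0.0072
Since p ≈ 0.0072 < α = 0.05, reject H0; the data support H1.

t = 2.7664; reject H0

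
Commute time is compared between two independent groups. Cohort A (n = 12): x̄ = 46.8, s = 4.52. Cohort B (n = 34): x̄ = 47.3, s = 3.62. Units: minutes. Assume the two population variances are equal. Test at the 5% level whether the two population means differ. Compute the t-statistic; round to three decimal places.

Let group 1 = cohort A, group 2 = cohort B. H0: μ_1 = μ_2; H1: μ_1 ≠ μ_2 (two-sample pooled-variance t-test, two-sided).
s_p² = [(12−1)·4.52² + (34−1)·3.62²]/(12+34−2) = 14.9359
t = (46.8 − 47.3)/√[14.9359·(1/12 + 1/34)] = -0.385
df = n₁ + n₂ − 2 = 44
Two-sided p-value ≈ 0.702
Since p ≈ 0.702 > α = 0.05, fail to reject H0; the evidence is not statistically significant.

-0.385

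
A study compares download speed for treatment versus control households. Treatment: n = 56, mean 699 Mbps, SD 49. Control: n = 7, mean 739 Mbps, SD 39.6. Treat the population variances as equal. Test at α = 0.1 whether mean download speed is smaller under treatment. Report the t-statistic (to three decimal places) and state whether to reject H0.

Let group 1 = treatment, group 2 = control. H0: μ_1 = μ_2; H1: μ_1 < μ_2 (two-sample pooled-variance t-test, left-tailed).
s_p² = [(56−1)·49² + (7−1)·39.6²]/(56+7−2) = 2319.08
t = (699 − 739)/√[2319.08·(1/56 + 1/7)] = -2.072
df = n₁ + n₂ − 2 = 61
p-value = P(T ≤ -2.072) ≈ 0.021
Since p ≈ 0.021 < α = 0.1, reject H0; the data support H1.

t = -2.072; reject H0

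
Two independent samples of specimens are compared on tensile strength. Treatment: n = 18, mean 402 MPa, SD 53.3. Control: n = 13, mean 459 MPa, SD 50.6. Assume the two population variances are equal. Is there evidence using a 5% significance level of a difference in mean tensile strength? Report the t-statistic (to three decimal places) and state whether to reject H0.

t = -3.000; reject H0

Let group 1 = treatment, group 2 = control. H0: μ_1 = μ_2; H1: μ_1 ≠ μ_2 (two-sample pooled-variance t-test, two-sided).
s_p² = [(18−1)·53.3² + (13−1)·50.6²]/(18+13−2) = 2724.81
t = (402 − 459)/√[2724.81·(1/18 + 1/13)] = -3.000
df = n₁ + n₂ − 2 = 29
Two-sided p-value ≈ 0.0055
Since p ≈ 0.0055 < α = 0.05, reject H0; the data support H1.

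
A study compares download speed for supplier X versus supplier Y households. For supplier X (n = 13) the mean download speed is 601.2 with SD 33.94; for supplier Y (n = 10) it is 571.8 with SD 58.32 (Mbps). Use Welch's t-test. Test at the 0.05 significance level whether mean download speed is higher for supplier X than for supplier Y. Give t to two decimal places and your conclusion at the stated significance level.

Let group 1 = supplier X, group 2 = supplier Y. H0: μ_1 = μ_2; H1: μ_1 > μ_2 (Welch's two-sample t-test, right-tailed).
t = (x̄_1 − x̄_2)/√(s_1²/n_1 + s_2²/n_2) = (601.2 − 571.8)/√(33.94²/13 + 58.32²/10) = 1.42
Welch–Satterthwaite df ≈ 13.61
p-value = P(T ≥ 1.42) ≈ 0.0891
Since p ≈ 0.0891 > α = 0.05, fail to reject H0; the data do not provide sufficient evidence against H0.

t = 1.42; fail to reject H0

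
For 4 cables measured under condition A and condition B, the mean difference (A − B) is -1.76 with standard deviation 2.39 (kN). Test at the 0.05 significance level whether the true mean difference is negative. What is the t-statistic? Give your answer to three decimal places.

H0: μ_d = 0; H1: μ_d < 0 (paired t-test on the differences, left-tailed).
t = d̄/(s_d/√n) = -1.76/(2.39/√4) = -1.473
df = n − 1 = 3
p-value = P(T ≤ -1.473) ≈ 0.119
Since p ≈ 0.119 > α = 0.05, fail to reject H0; the data do not provide sufficient evidence against H0.

-1.473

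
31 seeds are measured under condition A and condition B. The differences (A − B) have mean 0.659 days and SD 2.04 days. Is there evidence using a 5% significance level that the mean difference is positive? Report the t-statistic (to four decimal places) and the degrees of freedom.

t = 1.7986, df = 30

H0: μ_d = 0; H1: μ_d > 0 (paired t-test on the differences, right-tailed).
t = d̄/(s_d/√n) = 0.659/(2.04/√31) = 1.7986
df = n − 1 = 30
p-value = P(T ≥ 1.7986) ≈ 0.041
Since p ≈ 0.041 < α = 0.05, reject H0; the evidence is statistically significant.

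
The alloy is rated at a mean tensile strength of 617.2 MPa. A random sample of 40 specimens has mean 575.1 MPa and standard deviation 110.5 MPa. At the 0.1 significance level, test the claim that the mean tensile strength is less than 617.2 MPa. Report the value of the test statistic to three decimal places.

H0: μ = 617.2; H1: μ < 617.2 (one-sample t-test, left-tailed).
t = (x̄ − μ₀)/(s/√n) = (575.1 − 617.2)/(110.5/√40) = -2.410
df = n − 1 = 39
p-value = P(T ≤ -2.410) ≈ 0.0104
Since p ≈ 0.0104 < α = 0.1, reject H0; the data support H1.

-2.410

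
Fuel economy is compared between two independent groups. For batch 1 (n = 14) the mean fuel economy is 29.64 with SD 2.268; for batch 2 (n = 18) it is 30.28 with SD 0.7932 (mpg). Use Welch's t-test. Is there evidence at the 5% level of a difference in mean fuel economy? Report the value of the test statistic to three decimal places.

-1.009

Let group 1 = batch 1, group 2 = batch 2. H0: μ_1 = μ_2; H1: μ_1 ≠ μ_2 (Welch's two-sample t-test, two-sided).
t = (x̄_1 − x̄_2)/√(s_1²/n_1 + s_2²/n_2) = (29.64 − 30.28)/√(2.268²/14 + 0.7932²/18) = -1.009
Welch–Satterthwaite df ≈ 15.48
Two-sided p-value ≈ 0.3285
Since p ≈ 0.3285 > α = 0.05, fail to reject H0; the evidence is not statistically significant.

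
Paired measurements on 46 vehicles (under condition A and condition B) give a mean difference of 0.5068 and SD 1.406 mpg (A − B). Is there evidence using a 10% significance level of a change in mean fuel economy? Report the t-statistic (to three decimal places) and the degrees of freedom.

t = 2.445, df = 45

H0: μ_d = 0; H1: μ_d ≠ 0 (paired t-test on the differences, two-sided).
t = d̄/(s_d/√n) = 0.5068/(1.406/√46) = 2.445
df = n − 1 = 45
Two-sided p-value ≈ 0.018
Since p ≈ 0.018 < α = 0.1, reject H0; the data support H1.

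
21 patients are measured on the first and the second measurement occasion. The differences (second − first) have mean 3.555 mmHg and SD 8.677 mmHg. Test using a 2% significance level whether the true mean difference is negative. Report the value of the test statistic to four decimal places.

1.8775

H0: μ_d = 0; H1: μ_d < 0 (paired t-test on the differences, left-tailed).
t = d̄/(s_d/√n) = 3.555/(8.677/√21) = 1.8775
df = n − 1 = 20
p-value = P(T ≤ 1.8775) ≈ 0.9624
Since p ≈ 0.9624 > α = 0.02, fail to reject H0; the evidence is not statistically significant.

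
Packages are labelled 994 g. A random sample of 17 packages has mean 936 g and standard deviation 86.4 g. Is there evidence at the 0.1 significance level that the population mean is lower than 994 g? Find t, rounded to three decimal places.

H0: μ = 994; H1: μ < 994 (one-sample t-test, left-tailed).
t = (x̄ − μ₀)/(s/√n) = (936 − 994)/(86.4/√17) = -2.768
df = n − 1 = 16
p-value = P(T ≤ -2.768) ≈ 0.0069
Since p ≈ 0.0069 < α = 0.1, reject H0; the data support H1.

-2.768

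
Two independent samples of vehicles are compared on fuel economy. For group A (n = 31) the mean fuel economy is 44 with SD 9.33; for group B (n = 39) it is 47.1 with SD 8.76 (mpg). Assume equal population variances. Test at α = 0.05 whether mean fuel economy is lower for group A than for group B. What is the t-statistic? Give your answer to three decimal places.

Let group 1 = group A, group 2 = group B. H0: μ_1 = μ_2; H1: μ_1 < μ_2 (two-sample pooled-variance t-test, left-tailed).
s_p² = [(31−1)·9.33² + (39−1)·8.76²]/(31+39−2) = 81.2867
t = (44 − 47.1)/√[81.2867·(1/31 + 1/39)] = -1.429
df = n₁ + n₂ − 2 = 68
p-value = P(T ≤ -1.429) ≈ 0.0788
Since p ≈ 0.0788 > α = 0.05, fail to reject H0; the data do not provide sufficient evidence against H0.

-1.429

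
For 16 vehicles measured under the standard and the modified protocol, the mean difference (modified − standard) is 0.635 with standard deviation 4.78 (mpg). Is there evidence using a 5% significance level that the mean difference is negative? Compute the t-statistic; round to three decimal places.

H0: μ_d = 0; H1: μ_d < 0 (paired t-test on the differences, left-tailed).
t = d̄/(s_d/√n) = 0.635/(4.78/√16) = 0.531
df = n − 1 = 15
p-value = P(T ≤ 0.531) ≈ 0.6985
Since p ≈ 0.6985 > α = 0.05, fail to reject H0; the evidence is not statistically significant.

0.531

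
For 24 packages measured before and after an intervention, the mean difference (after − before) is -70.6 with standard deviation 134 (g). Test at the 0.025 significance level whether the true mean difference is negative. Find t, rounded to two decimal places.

H0: μ_d = 0; H1: μ_d < 0 (paired t-test on the differences, left-tailed).
t = d̄/(s_d/√n) = -70.6/(134/√24) = -2.58
df = n − 1 = 23
p-value = P(T ≤ -2.58) ≈ 0.008
Since p ≈ 0.008 < α = 0.025, reject H0; the evidence is statistically significant.

-2.58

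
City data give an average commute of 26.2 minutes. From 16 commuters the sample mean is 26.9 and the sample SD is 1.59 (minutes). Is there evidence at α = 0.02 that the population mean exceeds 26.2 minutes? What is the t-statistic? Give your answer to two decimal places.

H0: μ = 26.2; H1: μ > 26.2 (one-sample t-test, right-tailed).
t = (x̄ − μ₀)/(s/√n) = (26.9 − 26.2)/(1.59/√16) = 1.76
df = n − 1 = 15
p-value = P(T ≥ 1.76) ≈ 0.049
Since p ≈ 0.049 > α = 0.02, fail to reject H0; the data do not provide sufficient evidence against H0.

1.76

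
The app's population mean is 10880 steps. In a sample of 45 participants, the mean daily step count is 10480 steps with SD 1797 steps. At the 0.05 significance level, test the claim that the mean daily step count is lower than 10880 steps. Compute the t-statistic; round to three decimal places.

-1.493

H0: μ = 10880; H1: μ < 10880 (one-sample t-test, left-tailed).
t = (x̄ − μ₀)/(s/√n) = (10480 − 10880)/(1797/√45) = -1.493
df = n − 1 = 44
p-value = P(T ≤ -1.493) ≈ 0.071
Since p ≈ 0.071 > α = 0.05, fail to reject H0; the data do not provide sufficient evidence against H0.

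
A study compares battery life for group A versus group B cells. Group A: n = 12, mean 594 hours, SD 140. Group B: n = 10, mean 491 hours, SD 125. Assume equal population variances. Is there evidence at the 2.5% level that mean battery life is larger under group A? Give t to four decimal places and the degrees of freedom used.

Let group 1 = group A, group 2 = group B. H0: μ_1 = μ_2; H1: μ_1 > μ_2 (two-sample pooled-variance t-test, right-tailed).
s_p² = [(12−1)·140² + (10−1)·125²]/(12+10−2) = 17811.2
t = (594 − 491)/√[17811.2·(1/12 + 1/10)] = 1.8025
df = n₁ + n₂ − 2 = 20
p-value = P(T ≥ 1.8025) ≈ 0.0433
Since p ≈ 0.0433 > α = 0.025, fail to reject H0; the data do not provide sufficient evidence against H0.

t = 1.8025, df = 20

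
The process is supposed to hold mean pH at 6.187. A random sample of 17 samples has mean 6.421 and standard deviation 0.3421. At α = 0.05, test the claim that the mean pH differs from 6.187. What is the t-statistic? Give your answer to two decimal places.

H0: μ = 6.187; H1: μ ≠ 6.187 (one-sample t-test, two-sided).
t = (x̄ − μ₀)/(s/√n) = (6.421 − 6.187)/(0.3421/√17) = 2.82
df = n − 1 = 16
Two-sided p-value ≈ 0.0123
Since p ≈ 0.0123 < α = 0.05, reject H0; the evidence is statistically significant.

2.82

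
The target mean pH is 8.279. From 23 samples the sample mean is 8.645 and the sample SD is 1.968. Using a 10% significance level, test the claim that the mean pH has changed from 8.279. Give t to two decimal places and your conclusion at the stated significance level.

H0: μ = 8.279; H1: μ ≠ 8.279 (one-sample t-test, two-sided).
t = (x̄ − μ₀)/(s/√n) = (8.645 − 8.279)/(1.968/√23) = 0.89
df = n − 1 = 22
Two-sided p-value ≈ 0.382
Since p ≈ 0.382 > α = 0.1, fail to reject H0; the evidence is not statistically significant.

t = 0.89; fail to reject H0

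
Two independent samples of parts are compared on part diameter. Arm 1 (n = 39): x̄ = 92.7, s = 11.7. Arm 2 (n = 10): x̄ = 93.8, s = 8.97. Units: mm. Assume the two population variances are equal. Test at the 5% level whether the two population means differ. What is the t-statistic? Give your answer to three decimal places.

-0.276

Let group 1 = arm 1, group 2 = arm 2. H0: μ_1 = μ_2; H1: μ_1 ≠ μ_2 (two-sample pooled-variance t-test, two-sided).
s_p² = [(39−1)·11.7² + (10−1)·8.97²]/(39+10−2) = 126.084
t = (92.7 − 93.8)/√[126.084·(1/39 + 1/10)] = -0.276
df = n₁ + n₂ − 2 = 47
Two-sided p-value ≈ 0.783
Since p ≈ 0.783 > α = 0.05, fail to reject H0; the evidence is not statistically significant.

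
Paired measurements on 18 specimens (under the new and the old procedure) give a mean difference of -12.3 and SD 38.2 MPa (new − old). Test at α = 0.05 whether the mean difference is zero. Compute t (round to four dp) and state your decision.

H0: μ_d = 0; H1: μ_d ≠ 0 (paired t-test on the differences, two-sided).
t = d̄/(s_d/√n) = -12.3/(38.2/√18) = -1.3661
df = n − 1 = 17
Two-sided p-value ≈ 0.190
Since p ≈ 0.190 > α = 0.05, fail to reject H0; the evidence is not statistically significant.

t = -1.3661; fail to reject H0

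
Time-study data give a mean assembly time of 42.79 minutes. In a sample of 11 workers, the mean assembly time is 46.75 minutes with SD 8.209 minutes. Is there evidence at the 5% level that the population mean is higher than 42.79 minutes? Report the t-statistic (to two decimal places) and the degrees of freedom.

H0: μ = 42.79; H1: μ > 42.79 (one-sample t-test, right-tailed).
t = (x̄ − μ₀)/(s/√n) = (46.75 − 42.79)/(8.209/√11) = 1.60
df = n − 1 = 10
p-value = P(T ≥ 1.60) ≈ 0.0703
Since p ≈ 0.0703 > α = 0.05, fail to reject H0; the evidence is not statistically significant.

t = 1.60, df = 10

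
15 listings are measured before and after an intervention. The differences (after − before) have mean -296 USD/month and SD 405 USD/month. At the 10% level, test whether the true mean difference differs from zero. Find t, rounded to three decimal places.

H0: μ_d = 0; H1: μ_d ≠ 0 (paired t-test on the differences, two-sided).
t = d̄/(s_d/√n) = -296/(405/√15) = -2.831
df = n − 1 = 14
Two-sided p-value ≈ 0.013
Since p ≈ 0.013 < α = 0.1, reject H0; the data support H1.

-2.831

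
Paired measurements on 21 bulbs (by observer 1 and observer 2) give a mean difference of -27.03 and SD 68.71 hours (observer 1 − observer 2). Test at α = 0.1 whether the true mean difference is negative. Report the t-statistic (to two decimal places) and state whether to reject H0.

H0: μ_d = 0; H1: μ_d < 0 (paired t-test on the differences, left-tailed).
t = d̄/(s_d/√n) = -27.03/(68.71/√21) = -1.80
df = n − 1 = 20
p-value = P(T ≤ -1.80) ≈ 0.0433
Since p ≈ 0.0433 < α = 0.1, reject H0; the evidence is statistically significant.

t = -1.80; reject H0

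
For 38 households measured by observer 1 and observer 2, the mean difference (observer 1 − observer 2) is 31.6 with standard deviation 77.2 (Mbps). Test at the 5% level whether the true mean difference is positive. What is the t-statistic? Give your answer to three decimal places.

H0: μ_d = 0; H1: μ_d > 0 (paired t-test on the differences, right-tailed).
t = d̄/(s_d/√n) = 31.6/(77.2/√38) = 2.523
df = n − 1 = 37
p-value = P(T ≥ 2.523) ≈ 0.0080
Since p ≈ 0.0080 < α = 0.05, reject H0; the data support H1.

2.523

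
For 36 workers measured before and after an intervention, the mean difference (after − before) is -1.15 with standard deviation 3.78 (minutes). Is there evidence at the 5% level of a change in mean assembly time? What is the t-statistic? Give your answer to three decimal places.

-1.825

H0: μ_d = 0; H1: μ_d ≠ 0 (paired t-test on the differences, two-sided).
t = d̄/(s_d/√n) = -1.15/(3.78/√36) = -1.825
df = n − 1 = 35
Two-sided p-value ≈ 0.0765
Since p ≈ 0.0765 > α = 0.05, fail to reject H0; the evidence is not statistically significant.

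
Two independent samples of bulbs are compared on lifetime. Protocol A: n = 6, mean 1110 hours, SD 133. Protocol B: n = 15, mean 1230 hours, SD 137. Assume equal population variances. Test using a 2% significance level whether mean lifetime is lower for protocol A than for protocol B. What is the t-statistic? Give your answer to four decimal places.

Let group 1 = protocol A, group 2 = protocol B. H0: μ_1 = μ_2; H1: μ_1 < μ_2 (two-sample pooled-variance t-test, left-tailed).
s_p² = [(6−1)·133² + (15−1)·137²]/(6+15−2) = 18484.8
t = (1110 − 1230)/√[18484.8·(1/6 + 1/15)] = -1.8272
df = n₁ + n₂ − 2 = 19
p-value = P(T ≤ -1.8272) ≈ 0.0417
Since p ≈ 0.0417 > α = 0.02, fail to reject H0; the evidence is not statistically significant.

-1.8272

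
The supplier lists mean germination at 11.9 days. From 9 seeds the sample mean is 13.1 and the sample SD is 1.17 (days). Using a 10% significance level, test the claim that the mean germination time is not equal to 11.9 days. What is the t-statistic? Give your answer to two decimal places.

3.08

H0: μ = 11.9; H1: μ ≠ 11.9 (one-sample t-test, two-sided).
t = (x̄ − μ₀)/(s/√n) = (13.1 − 11.9)/(1.17/√9) = 3.08
df = n − 1 = 8
Two-sided p-value ≈ 0.0152
Since p ≈ 0.0152 < α = 0.1, reject H0; the evidence is statistically significant.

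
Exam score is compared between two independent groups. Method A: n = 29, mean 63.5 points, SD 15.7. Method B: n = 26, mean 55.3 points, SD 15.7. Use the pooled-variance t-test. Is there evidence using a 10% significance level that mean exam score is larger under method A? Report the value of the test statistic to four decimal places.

Let group 1 = method A, group 2 = method B. H0: μ_1 = μ_2; H1: μ_1 > μ_2 (two-sample pooled-variance t-test, right-tailed).
s_p² = [(29−1)·15.7² + (26−1)·15.7²]/(29+26−2) = 246.49
t = (63.5 − 55.3)/√[246.49·(1/29 + 1/26)] = 1.9338
df = n₁ + n₂ − 2 = 53
p-value = P(T ≥ 1.9338) ≈ 0.029
Since p ≈ 0.029 < α = 0.1, reject H0; the evidence is statistically significant.

1.9338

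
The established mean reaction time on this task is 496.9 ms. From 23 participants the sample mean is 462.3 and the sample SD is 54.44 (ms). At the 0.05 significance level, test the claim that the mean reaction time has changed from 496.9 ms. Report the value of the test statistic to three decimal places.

H0: μ = 496.9; H1: μ ≠ 496.9 (one-sample t-test, two-sided).
t = (x̄ − μ₀)/(s/√n) = (462.3 − 496.9)/(54.44/√23) = -3.048
df = n − 1 = 22
Two-sided p-value ≈ 0.0059
Since p ≈ 0.0059 < α = 0.05, reject H0; the data support H1.

-3.048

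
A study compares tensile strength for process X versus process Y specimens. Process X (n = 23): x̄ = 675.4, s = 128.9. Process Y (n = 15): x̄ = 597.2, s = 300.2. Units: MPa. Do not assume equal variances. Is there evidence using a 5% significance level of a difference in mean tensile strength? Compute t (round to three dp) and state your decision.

Let group 1 = process X, group 2 = process Y. H0: μ_1 = μ_2; H1: μ_1 ≠ μ_2 (Welch's two-sample t-test, two-sided).
t = (x̄_1 − x̄_2)/√(s_1²/n_1 + s_2²/n_2) = (675.4 − 597.2)/√(128.9²/23 + 300.2²/15) = 0.953
Welch–Satterthwaite df ≈ 17.41
Two-sided p-value ≈ 0.3535
Since p ≈ 0.3535 > α = 0.05, fail to reject H0; the data do not provide sufficient evidence against H0.

t = 0.953; fail to reject H0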